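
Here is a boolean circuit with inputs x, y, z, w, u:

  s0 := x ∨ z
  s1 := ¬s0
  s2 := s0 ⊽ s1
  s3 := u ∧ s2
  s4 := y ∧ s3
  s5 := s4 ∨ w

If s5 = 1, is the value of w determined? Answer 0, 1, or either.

s5 = s4 ∨ w must be 1, so at least one of s4, w is 1.
Every assignment with s5 = 1 has w = 1; there are 16 such assignment(s).

1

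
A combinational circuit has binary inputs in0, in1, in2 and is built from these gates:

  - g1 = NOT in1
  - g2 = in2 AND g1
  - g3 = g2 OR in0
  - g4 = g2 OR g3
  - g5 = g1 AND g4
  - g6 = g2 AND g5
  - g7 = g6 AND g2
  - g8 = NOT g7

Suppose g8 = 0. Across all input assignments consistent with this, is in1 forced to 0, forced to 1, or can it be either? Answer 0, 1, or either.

g8 = NOT g7 must be 0, so g7 = 1.
g7 = g6 AND g2 must be 1, so both g6 = 1 and g2 = 1.
g6 = g2 AND g5 must be 1, so both g2 = 1 and g5 = 1.
Every assignment with g8 = 0 has in1 = 0; there are 2 such assignment(s).
  in0=0, in1=0, in2=1
  in0=1, in1=0, in2=1

0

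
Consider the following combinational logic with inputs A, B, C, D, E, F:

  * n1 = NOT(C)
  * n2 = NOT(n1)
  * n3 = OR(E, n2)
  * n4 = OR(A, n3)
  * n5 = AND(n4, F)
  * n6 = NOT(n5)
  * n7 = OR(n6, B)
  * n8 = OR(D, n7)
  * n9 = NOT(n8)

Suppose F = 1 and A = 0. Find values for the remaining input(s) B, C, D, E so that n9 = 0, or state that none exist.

n9 = NOT(n8) must be 0, so n8 = 1.
Check with F = 1 and A = 0 and B=0, C=0, D=1, E=0:
n1 = NOT(C) = NOT 0 = 1
n2 = NOT(n1) = NOT 1 = 0
n3 = OR(E, n2) = OR(0, 0) = 0
n4 = OR(A, n3) = OR(0, 0) = 0
n5 = AND(n4, F) = AND(0, 1) = 0
n6 = NOT(n5) = NOT 0 = 1
n7 = OR(n6, B) = OR(1, 0) = 1
n8 = OR(D, n7) = OR(1, 1) = 1
n9 = NOT(n8) = NOT 1 = 0
So n9 = 0.

B=0, C=0, D=1, E=0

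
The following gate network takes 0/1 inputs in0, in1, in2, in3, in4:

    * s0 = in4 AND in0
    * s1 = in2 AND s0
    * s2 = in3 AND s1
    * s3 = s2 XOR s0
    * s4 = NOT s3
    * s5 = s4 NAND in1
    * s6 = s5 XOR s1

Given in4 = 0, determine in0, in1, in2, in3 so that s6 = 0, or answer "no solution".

in0=1 in1=1 in2=1 in3=1

s6 = s5 XOR s1 must be 0, so s5 and s1 are equal.
Check with in4 = 0 and in0=1, in1=1, in2=1, in3=1:
s0 = in4 AND in0 = 0 AND 1 = 0
s1 = in2 AND s0 = 1 AND 0 = 0
s2 = in3 AND s1 = 1 AND 0 = 0
s3 = s2 XOR s0 = 0 XOR 0 = 0
s4 = NOT s3 = NOT 0 = 1
s5 = s4 NAND in1 = 1 NAND 1 = 0
s6 = s5 XOR s1 = 0 XOR 0 = 0
So s6 = 0.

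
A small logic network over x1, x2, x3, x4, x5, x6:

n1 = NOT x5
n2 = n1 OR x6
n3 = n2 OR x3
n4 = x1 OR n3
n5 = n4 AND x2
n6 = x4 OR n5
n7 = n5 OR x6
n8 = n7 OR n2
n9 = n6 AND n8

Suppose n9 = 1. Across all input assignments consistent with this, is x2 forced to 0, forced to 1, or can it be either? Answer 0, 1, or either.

Both values of x2 occur among assignments with n9 = 1:
  x2=0: x1=0, x2=0, x3=0, x4=1, x5=0, x6=0
  x2=1: x1=0, x2=1, x3=0, x4=0, x5=0, x6=0

either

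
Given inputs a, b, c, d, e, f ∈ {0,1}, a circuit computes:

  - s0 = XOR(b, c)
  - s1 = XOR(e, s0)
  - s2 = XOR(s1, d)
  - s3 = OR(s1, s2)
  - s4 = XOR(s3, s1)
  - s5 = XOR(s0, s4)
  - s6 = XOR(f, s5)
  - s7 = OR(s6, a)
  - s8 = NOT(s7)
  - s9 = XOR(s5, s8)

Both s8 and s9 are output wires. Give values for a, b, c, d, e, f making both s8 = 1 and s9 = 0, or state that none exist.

Check with a=0 b=1 c=0 d=1 e=0 f=1:
s0 = XOR(b, c) = XOR(1, 0) = 1
s1 = XOR(e, s0) = XOR(0, 1) = 1
s2 = XOR(s1, d) = XOR(1, 1) = 0
s3 = OR(s1, s2) = OR(1, 0) = 1
s4 = XOR(s3, s1) = XOR(1, 1) = 0
s5 = XOR(s0, s4) = XOR(1, 0) = 1
s6 = XOR(f, s5) = XOR(1, 1) = 0
s7 = OR(s6, a) = OR(0, 0) = 0
s8 = NOT(s7) = NOT 0 = 1
s9 = XOR(s5, s8) = XOR(1, 1) = 0
So s8 = 1 and s9 = 0.

a=0 b=1 c=0 d=1 e=0 f=1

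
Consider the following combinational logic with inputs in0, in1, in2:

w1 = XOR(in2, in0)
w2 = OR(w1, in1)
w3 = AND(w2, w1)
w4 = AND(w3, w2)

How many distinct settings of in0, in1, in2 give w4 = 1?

4

w4 = AND(w3, w2) must be 1, so both w3 = 1 and w2 = 1.
Satisfying assignments:
  in0=0, in1=0, in2=1
  in0=0, in1=1, in2=1
  in0=1, in1=0, in2=0
  in0=1, in1=1, in2=0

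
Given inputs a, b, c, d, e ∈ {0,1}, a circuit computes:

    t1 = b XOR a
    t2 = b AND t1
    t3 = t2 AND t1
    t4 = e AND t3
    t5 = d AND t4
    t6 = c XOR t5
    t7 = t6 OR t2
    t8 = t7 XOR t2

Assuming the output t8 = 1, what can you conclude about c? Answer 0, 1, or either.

t8 = t7 XOR t2 must be 1, so t7 and t2 differ.
Every assignment with t8 = 1 has c = 1; there are 12 such assignment(s).

1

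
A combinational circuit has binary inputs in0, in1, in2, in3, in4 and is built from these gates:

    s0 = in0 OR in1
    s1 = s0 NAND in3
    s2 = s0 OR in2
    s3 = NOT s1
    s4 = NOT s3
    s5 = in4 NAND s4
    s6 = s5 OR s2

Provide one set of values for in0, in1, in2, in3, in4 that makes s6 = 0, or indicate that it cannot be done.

in0=0 in1=0 in2=0 in3=1 in4=1

s6 = s5 OR s2 must be 0, so both s5 = 0 and s2 = 0.
s5 = in4 NAND s4 must be 0, so both in4 = 1 and s4 = 1.
s2 = s0 OR in2 must be 0, so both s0 = 0 and in2 = 0.
Check with in0=0 in1=0 in2=0 in3=1 in4=1:
s0 = in0 OR in1 = 0 OR 0 = 0
s1 = s0 NAND in3 = 0 NAND 1 = 1
s2 = s0 OR in2 = 0 OR 0 = 0
s3 = NOT s1 = NOT 1 = 0
s4 = NOT s3 = NOT 0 = 1
s5 = in4 NAND s4 = 1 NAND 1 = 0
s6 = s5 OR s2 = 0 OR 0 = 0
So s6 = 0 as required.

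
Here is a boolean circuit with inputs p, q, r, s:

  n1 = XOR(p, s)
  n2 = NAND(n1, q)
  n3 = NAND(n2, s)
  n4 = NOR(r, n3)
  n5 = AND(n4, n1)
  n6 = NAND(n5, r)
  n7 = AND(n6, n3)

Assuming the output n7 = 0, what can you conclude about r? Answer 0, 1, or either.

either

Both values of r occur among assignments with n7 = 0:
  r=0: p=0, q=0, r=0, s=1
  r=1: p=0, q=0, r=1, s=1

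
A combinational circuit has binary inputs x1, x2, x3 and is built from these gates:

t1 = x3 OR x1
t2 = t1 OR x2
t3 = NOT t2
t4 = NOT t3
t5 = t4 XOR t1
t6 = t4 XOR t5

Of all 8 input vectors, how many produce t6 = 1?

t6 = t4 XOR t5 must be 1, so t4 and t5 differ.
Satisfying assignments:
  x1=0, x2=0, x3=1
  x1=0, x2=1, x3=1
  x1=1, x2=0, x3=0
  x1=1, x2=0, x3=1
  x1=1, x2=1, x3=0
  x1=1, x2=1, x3=1

6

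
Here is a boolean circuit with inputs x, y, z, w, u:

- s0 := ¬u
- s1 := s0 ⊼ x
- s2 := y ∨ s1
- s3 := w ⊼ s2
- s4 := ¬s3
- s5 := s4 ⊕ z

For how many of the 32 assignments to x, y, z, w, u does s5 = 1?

s5 = s4 ⊕ z must be 1, so s4 and z differ.
Enumerating the 32 input combinations, 16 give s5 = 1 and 16 give s5 = 0.

16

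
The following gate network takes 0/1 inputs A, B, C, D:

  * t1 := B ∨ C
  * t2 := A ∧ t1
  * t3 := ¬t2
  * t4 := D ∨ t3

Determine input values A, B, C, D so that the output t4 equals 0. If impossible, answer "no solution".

t4 = D ∨ t3 must be 0, so both D = 0 and t3 = 0.
t3 = ¬t2 must be 0, so t2 = 1.
Check with A=1, B=0, C=1, D=0:
t1 = B ∨ C = 0 ∨ 1 = 1
t2 = A ∧ t1 = 1 ∧ 1 = 1
t3 = ¬t2 = ¬1 = 0
t4 = D ∨ t3 = 0 ∨ 0 = 0
So t4 = 0 as required.

A=1, B=0, C=1, D=0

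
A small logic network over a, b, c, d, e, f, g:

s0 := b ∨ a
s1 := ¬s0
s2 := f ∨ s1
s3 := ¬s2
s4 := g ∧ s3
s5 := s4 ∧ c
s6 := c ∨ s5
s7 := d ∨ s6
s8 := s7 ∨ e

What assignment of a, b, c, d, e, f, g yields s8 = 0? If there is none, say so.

a=1, b=0, c=0, d=0, e=0, f=1, g=1

s8 = s7 ∨ e must be 0, so both s7 = 0 and e = 0.
Check with a=1, b=0, c=0, d=0, e=0, f=1, g=1:
s0 = b ∨ a = 0 ∨ 1 = 1
s1 = ¬s0 = ¬1 = 0
s2 = f ∨ s1 = 1 ∨ 0 = 1
s3 = ¬s2 = ¬1 = 0
s4 = g ∧ s3 = 1 ∧ 0 = 0
s5 = s4 ∧ c = 0 ∧ 0 = 0
s6 = c ∨ s5 = 0 ∨ 0 = 0
s7 = d ∨ s6 = 0 ∨ 0 = 0
s8 = s7 ∨ e = 0 ∨ 0 = 0
So s8 = 0 as required.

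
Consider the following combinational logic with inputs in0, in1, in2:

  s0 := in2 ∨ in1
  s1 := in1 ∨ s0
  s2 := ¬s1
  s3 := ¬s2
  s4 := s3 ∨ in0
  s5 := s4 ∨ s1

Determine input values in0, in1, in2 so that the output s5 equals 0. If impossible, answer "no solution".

s5 = s4 ∨ s1 must be 0, so both s4 = 0 and s1 = 0.
Check with in0=0, in1=0, in2=0:
s0 = in2 ∨ in1 = 0 ∨ 0 = 0
s1 = in1 ∨ s0 = 0 ∨ 0 = 0
s2 = ¬s1 = ¬0 = 1
s3 = ¬s2 = ¬1 = 0
s4 = s3 ∨ in0 = 0 ∨ 0 = 0
s5 = s4 ∨ s1 = 0 ∨ 0 = 0
So s5 = 0 as required.

in0=0, in1=0, in2=0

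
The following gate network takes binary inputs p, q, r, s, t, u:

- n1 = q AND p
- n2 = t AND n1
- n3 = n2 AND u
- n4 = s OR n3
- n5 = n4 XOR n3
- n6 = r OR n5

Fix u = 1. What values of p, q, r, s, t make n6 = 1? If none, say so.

Check with u = 1 and p=0, q=0, r=1, s=0, t=1:
n1 = q AND p = 0 AND 0 = 0
n2 = t AND n1 = 1 AND 0 = 0
n3 = n2 AND u = 0 AND 1 = 0
n4 = s OR n3 = 0 OR 0 = 0
n5 = n4 XOR n3 = 0 XOR 0 = 0
n6 = r OR n5 = 1 OR 0 = 1
So n6 = 1.

p=0 q=0 r=1 s=0 t=1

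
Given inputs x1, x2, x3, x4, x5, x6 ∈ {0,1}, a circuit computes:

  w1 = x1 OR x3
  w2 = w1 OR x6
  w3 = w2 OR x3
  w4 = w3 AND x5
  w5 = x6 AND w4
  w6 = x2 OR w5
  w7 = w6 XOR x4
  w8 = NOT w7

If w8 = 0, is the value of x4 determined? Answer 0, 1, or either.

Both values of x4 occur among assignments with w8 = 0:
  x4=0: x1=0, x2=0, x3=0, x4=0, x5=1, x6=1
  x4=1: x1=0, x2=0, x3=0, x4=1, x5=0, x6=0

either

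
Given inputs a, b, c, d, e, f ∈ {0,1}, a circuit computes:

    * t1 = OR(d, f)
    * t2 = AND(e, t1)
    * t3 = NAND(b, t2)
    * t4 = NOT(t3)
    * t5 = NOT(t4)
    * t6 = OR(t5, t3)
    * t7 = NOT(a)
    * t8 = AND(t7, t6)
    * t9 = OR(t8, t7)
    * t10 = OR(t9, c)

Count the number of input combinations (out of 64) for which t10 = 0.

t10 = OR(t9, c) must be 0, so both t9 = 0 and c = 0.
t9 = OR(t8, t7) must be 0, so both t8 = 0 and t7 = 0.
t8 = AND(t7, t6) must be 0, so at least one of t7, t6 is 0.
Enumerating the 64 input combinations, 16 give t10 = 0 and 48 give t10 = 1.

16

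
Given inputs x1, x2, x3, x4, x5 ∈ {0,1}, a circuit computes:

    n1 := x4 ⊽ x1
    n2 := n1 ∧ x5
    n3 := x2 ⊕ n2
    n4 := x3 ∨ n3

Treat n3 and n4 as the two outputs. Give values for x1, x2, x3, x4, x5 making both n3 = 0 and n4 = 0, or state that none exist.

x1=1 x2=0 x3=0 x4=0 x5=1

Check with x1=1 x2=0 x3=0 x4=0 x5=1:
n1 = x4 ⊽ x1 = 0 ⊽ 1 = 0
n2 = n1 ∧ x5 = 0 ∧ 1 = 0
n3 = x2 ⊕ n2 = 0 ⊕ 0 = 0
n4 = x3 ∨ n3 = 0 ∨ 0 = 0
So n3 = 0 and n4 = 0.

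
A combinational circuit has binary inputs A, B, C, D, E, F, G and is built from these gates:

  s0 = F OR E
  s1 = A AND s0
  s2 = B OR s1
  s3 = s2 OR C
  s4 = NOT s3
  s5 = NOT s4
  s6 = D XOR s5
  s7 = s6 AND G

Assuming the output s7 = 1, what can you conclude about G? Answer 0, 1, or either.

s7 = s6 AND G must be 1, so both s6 = 1 and G = 1.
s6 = D XOR s5 must be 1, so D and s5 differ.
Every assignment with s7 = 1 has G = 1; there are 32 such assignment(s).

1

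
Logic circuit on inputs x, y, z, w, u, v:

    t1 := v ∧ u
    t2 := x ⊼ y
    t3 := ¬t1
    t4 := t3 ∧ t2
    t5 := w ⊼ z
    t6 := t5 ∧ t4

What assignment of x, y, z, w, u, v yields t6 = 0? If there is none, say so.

x=0, y=1, z=1, w=1, u=0, v=0

Check with x=0, y=1, z=1, w=1, u=0, v=0:
t1 = v ∧ u = 0 ∧ 0 = 0
t2 = x ⊼ y = 0 ⊼ 1 = 1
t3 = ¬t1 = ¬0 = 1
t4 = t3 ∧ t2 = 1 ∧ 1 = 1
t5 = w ⊼ z = 1 ⊼ 1 = 0
t6 = t5 ∧ t4 = 0 ∧ 1 = 0
So t6 = 0 as required.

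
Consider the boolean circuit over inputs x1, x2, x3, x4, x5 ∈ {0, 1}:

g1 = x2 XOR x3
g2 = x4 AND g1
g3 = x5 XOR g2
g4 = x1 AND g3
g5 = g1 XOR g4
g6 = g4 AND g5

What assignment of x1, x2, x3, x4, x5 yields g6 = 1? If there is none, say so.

g6 = g4 AND g5 must be 1, so both g4 = 1 and g5 = 1.
Check with x1=1 x2=0 x3=0 x4=1 x5=1:
g1 = x2 XOR x3 = 0 XOR 0 = 0
g2 = x4 AND g1 = 1 AND 0 = 0
g3 = x5 XOR g2 = 1 XOR 0 = 1
g4 = x1 AND g3 = 1 AND 1 = 1
g5 = g1 XOR g4 = 0 XOR 1 = 1
g6 = g4 AND g5 = 1 AND 1 = 1
So g6 = 1 as required.

x1=1 x2=0 x3=0 x4=1 x5=1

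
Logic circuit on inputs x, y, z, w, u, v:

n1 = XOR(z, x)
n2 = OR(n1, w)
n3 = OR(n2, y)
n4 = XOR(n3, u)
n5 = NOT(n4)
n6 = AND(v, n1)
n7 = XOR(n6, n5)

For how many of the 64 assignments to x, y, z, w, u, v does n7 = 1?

32

n7 = XOR(n6, n5) must be 1, so n6 and n5 differ.
Enumerating the 64 input combinations, 32 give n7 = 1 and 32 give n7 = 0.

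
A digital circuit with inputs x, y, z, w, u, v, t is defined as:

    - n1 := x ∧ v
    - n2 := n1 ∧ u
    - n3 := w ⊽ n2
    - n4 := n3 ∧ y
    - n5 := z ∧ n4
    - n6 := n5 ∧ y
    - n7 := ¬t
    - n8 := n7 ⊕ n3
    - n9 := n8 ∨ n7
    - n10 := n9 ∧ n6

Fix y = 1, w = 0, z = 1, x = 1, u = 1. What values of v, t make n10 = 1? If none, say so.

Check with y = 1, w = 0, z = 1, x = 1, u = 1 and v=0, t=0:
n1 = x ∧ v = 1 ∧ 0 = 0
n2 = n1 ∧ u = 0 ∧ 1 = 0
n3 = w ⊽ n2 = 0 ⊽ 0 = 1
n4 = n3 ∧ y = 1 ∧ 1 = 1
n5 = z ∧ n4 = 1 ∧ 1 = 1
n6 = n5 ∧ y = 1 ∧ 1 = 1
n7 = ¬t = ¬0 = 1
n8 = n7 ⊕ n3 = 1 ⊕ 1 = 0
n9 = n8 ∨ n7 = 0 ∨ 1 = 1
n10 = n9 ∧ n6 = 1 ∧ 1 = 1
So n10 = 1.

v=0, t=0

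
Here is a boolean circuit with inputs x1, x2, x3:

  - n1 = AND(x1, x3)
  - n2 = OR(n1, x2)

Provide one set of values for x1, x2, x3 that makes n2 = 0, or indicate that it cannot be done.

x1=0, x2=0, x3=0

n2 = OR(n1, x2) must be 0, so both n1 = 0 and x2 = 0.
n1 = AND(x1, x3) must be 0, so at least one of x1, x3 is 0.
Check with x1=0, x2=0, x3=0:
n1 = AND(x1, x3) = AND(0, 0) = 0
n2 = OR(n1, x2) = OR(0, 0) = 0
So n2 = 0 as required.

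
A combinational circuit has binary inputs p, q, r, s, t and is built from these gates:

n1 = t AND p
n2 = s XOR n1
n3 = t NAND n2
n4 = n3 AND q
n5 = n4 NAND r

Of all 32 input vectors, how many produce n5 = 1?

26

n5 = n4 NAND r must be 1, so at least one of n4, r is 0.
Enumerating the 32 input combinations, 26 give n5 = 1 and 6 give n5 = 0.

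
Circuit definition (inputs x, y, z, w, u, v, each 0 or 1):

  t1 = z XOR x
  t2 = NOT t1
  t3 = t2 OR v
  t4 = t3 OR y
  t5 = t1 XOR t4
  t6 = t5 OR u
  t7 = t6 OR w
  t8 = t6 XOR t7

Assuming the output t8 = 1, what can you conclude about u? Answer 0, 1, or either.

t8 = t6 XOR t7 must be 1, so t6 and t7 differ.
Every assignment with t8 = 1 has u = 0; there are 6 such assignment(s).

0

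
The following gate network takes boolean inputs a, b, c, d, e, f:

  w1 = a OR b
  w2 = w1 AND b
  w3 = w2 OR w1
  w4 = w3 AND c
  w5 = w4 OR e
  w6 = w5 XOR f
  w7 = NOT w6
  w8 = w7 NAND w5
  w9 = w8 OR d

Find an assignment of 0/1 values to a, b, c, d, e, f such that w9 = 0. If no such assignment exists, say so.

a=0, b=0, c=1, d=0, e=1, f=1

w9 = w8 OR d must be 0, so both w8 = 0 and d = 0.
Check with a=0, b=0, c=1, d=0, e=1, f=1:
w1 = a OR b = 0 OR 0 = 0
w2 = w1 AND b = 0 AND 0 = 0
w3 = w2 OR w1 = 0 OR 0 = 0
w4 = w3 AND c = 0 AND 1 = 0
w5 = w4 OR e = 0 OR 1 = 1
w6 = w5 XOR f = 1 XOR 1 = 0
w7 = NOT w6 = NOT 0 = 1
w8 = w7 NAND w5 = 1 NAND 1 = 0
w9 = w8 OR d = 0 OR 0 = 0
So w9 = 0 as required.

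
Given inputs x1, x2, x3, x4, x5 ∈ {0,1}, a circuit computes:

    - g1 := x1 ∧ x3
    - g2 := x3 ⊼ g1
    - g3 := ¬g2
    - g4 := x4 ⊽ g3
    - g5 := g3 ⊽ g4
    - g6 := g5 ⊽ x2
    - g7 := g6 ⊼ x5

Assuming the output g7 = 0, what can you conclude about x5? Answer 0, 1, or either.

1

g7 = g6 ⊼ x5 must be 0, so both g6 = 1 and x5 = 1.
g6 = g5 ⊽ x2 must be 1, so both g5 = 0 and x2 = 0.
Every assignment with g7 = 0 has x5 = 1; there are 5 such assignment(s).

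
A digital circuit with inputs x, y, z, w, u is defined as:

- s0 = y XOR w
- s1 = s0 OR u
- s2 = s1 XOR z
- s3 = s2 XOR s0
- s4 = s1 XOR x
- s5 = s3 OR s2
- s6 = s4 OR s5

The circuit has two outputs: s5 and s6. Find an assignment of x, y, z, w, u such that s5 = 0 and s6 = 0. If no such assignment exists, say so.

Check with x=1, y=0, z=1, w=0, u=1:
s0 = y XOR w = 0 XOR 0 = 0
s1 = s0 OR u = 0 OR 1 = 1
s2 = s1 XOR z = 1 XOR 1 = 0
s3 = s2 XOR s0 = 0 XOR 0 = 0
s4 = s1 XOR x = 1 XOR 1 = 0
s5 = s3 OR s2 = 0 OR 0 = 0
s6 = s4 OR s5 = 0 OR 0 = 0
So s5 = 0 and s6 = 0.

x=1, y=0, z=1, w=0, u=1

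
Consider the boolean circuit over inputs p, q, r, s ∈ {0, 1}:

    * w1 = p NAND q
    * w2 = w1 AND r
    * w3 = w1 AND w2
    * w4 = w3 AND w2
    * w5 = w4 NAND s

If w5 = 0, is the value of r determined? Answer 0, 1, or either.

1

w5 = w4 NAND s must be 0, so both w4 = 1 and s = 1.
w4 = w3 AND w2 must be 1, so both w3 = 1 and w2 = 1.
Every assignment with w5 = 0 has r = 1; there are 3 such assignment(s).
  p=0, q=0, r=1, s=1
  p=0, q=1, r=1, s=1
  p=1, q=0, r=1, s=1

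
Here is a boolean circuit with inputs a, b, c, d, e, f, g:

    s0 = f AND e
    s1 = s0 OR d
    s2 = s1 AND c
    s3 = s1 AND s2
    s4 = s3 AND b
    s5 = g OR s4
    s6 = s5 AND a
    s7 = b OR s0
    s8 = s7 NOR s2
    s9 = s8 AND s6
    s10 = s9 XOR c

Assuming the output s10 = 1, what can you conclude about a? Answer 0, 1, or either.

Both values of a occur among assignments with s10 = 1:
  a=0: a=0, b=0, c=1, d=0, e=0, f=0, g=0
  a=1: a=1, b=0, c=0, d=0, e=0, f=0, g=1

either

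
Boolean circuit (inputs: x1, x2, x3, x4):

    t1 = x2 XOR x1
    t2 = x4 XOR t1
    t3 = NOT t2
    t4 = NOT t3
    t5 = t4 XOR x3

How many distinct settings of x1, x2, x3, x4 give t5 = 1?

8

t5 = t4 XOR x3 must be 1, so t4 and x3 differ.
Enumerating the 16 input combinations, 8 give t5 = 1 and 8 give t5 = 0.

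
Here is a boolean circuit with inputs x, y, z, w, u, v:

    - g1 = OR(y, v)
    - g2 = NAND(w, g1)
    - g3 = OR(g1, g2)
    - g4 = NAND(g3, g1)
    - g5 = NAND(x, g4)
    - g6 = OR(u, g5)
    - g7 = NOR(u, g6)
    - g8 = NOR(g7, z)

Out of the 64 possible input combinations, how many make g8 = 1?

g8 = NOR(g7, z) must be 1, so both g7 = 0 and z = 0.
g7 = NOR(u, g6) must be 0, so at least one of u, g6 is 1.
Enumerating the 64 input combinations, 30 give g8 = 1 and 34 give g8 = 0.

30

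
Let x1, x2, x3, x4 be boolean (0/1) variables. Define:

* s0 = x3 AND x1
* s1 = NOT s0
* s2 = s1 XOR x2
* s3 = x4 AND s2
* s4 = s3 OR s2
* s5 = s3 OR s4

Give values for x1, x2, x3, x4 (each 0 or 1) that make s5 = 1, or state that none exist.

s5 = s3 OR s4 must be 1, so at least one of s3, s4 is 1.
Check with x1=1 x2=0 x3=0 x4=0:
s0 = x3 AND x1 = 0 AND 1 = 0
s1 = NOT s0 = NOT 0 = 1
s2 = s1 XOR x2 = 1 XOR 0 = 1
s3 = x4 AND s2 = 0 AND 1 = 0
s4 = s3 OR s2 = 0 OR 1 = 1
s5 = s3 OR s4 = 0 OR 1 = 1
So s5 = 1 as required.

x1=1 x2=0 x3=0 x4=0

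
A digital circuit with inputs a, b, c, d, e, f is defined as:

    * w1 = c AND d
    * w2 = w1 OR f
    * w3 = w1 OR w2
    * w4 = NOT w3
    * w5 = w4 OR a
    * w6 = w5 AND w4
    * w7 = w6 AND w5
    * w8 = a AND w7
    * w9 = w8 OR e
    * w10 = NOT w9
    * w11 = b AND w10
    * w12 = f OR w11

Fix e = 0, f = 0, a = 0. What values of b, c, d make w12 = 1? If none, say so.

b=1 c=1 d=1

Check with e = 0, f = 0, a = 0 and b=1, c=1, d=1:
w1 = c AND d = 1 AND 1 = 1
w2 = w1 OR f = 1 OR 0 = 1
w3 = w1 OR w2 = 1 OR 1 = 1
w4 = NOT w3 = NOT 1 = 0
w5 = w4 OR a = 0 OR 0 = 0
w6 = w5 AND w4 = 0 AND 0 = 0
w7 = w6 AND w5 = 0 AND 0 = 0
w8 = a AND w7 = 0 AND 0 = 0
w9 = w8 OR e = 0 OR 0 = 0
w10 = NOT w9 = NOT 0 = 1
w11 = b AND w10 = 1 AND 1 = 1
w12 = f OR w11 = 0 OR 1 = 1
So w12 = 1.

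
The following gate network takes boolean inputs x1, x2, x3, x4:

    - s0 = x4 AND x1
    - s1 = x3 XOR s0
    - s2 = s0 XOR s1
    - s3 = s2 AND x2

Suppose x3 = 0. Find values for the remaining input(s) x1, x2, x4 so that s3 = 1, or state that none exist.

no solution exists

With x3 = 0 fixed, none of the 8 settings of x1, x2, x4 give s3 = 1.
For example, with x1=0, x2=1, x4=0:
s0 = x4 AND x1 = 0 AND 0 = 0
s1 = x3 XOR s0 = 0 XOR 0 = 0
s2 = s0 XOR s1 = 0 XOR 0 = 0
s3 = s2 AND x2 = 0 AND 1 = 0
giving s3 = 0 ≠ 1.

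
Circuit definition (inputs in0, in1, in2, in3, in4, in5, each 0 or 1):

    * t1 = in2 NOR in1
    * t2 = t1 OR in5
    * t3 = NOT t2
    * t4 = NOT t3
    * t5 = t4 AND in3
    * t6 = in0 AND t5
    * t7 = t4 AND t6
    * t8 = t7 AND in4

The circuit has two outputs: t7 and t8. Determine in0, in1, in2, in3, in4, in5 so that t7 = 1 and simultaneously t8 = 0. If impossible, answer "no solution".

Check with in0=1, in1=1, in2=1, in3=1, in4=0, in5=1:
t1 = in2 NOR in1 = 1 NOR 1 = 0
t2 = t1 OR in5 = 0 OR 1 = 1
t3 = NOT t2 = NOT 1 = 0
t4 = NOT t3 = NOT 0 = 1
t5 = t4 AND in3 = 1 AND 1 = 1
t6 = in0 AND t5 = 1 AND 1 = 1
t7 = t4 AND t6 = 1 AND 1 = 1
t8 = t7 AND in4 = 1 AND 0 = 0
So t7 = 1 and t8 = 0.

in0=1, in1=1, in2=1, in3=1, in4=0, in5=1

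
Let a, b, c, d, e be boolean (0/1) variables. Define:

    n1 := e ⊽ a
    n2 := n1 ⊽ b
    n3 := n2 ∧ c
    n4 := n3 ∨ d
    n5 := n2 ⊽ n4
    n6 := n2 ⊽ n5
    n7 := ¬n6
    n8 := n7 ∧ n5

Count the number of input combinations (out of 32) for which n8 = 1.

n8 = n7 ∧ n5 must be 1, so both n7 = 1 and n5 = 1.
n7 = ¬n6 must be 1, so n6 = 0.
n5 = n2 ⊽ n4 must be 1, so both n2 = 0 and n4 = 0.
Enumerating the 32 input combinations, 10 give n8 = 1 and 22 give n8 = 0.

10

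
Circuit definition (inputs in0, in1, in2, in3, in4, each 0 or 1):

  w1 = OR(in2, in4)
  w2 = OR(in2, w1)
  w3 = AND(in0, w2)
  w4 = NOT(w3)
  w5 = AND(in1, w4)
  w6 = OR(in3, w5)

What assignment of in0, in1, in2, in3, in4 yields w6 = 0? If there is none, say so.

w6 = OR(in3, w5) must be 0, so both in3 = 0 and w5 = 0.
Check with in0=0 in1=0 in2=1 in3=0 in4=1:
w1 = OR(in2, in4) = OR(1, 1) = 1
w2 = OR(in2, w1) = OR(1, 1) = 1
w3 = AND(in0, w2) = AND(0, 1) = 0
w4 = NOT(w3) = NOT 0 = 1
w5 = AND(in1, w4) = AND(0, 1) = 0
w6 = OR(in3, w5) = OR(0, 0) = 0
So w6 = 0 as required.

in0=0 in1=0 in2=1 in3=0 in4=1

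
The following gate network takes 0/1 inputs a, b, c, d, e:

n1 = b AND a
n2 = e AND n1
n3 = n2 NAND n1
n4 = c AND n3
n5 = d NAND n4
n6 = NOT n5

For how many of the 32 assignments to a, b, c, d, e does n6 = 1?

7

n6 = NOT n5 must be 1, so n5 = 0.
n5 = d NAND n4 must be 0, so both d = 1 and n4 = 1.
Enumerating the 32 input combinations, 7 give n6 = 1 and 25 give n6 = 0.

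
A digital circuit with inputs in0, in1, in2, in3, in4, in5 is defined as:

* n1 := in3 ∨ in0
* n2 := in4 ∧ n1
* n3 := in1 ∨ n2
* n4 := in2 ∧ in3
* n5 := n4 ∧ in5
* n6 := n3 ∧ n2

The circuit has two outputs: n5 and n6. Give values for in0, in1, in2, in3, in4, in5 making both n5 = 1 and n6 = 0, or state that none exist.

in0=1, in1=1, in2=1, in3=1, in4=0, in5=1

Check with in0=1, in1=1, in2=1, in3=1, in4=0, in5=1:
n1 = in3 ∨ in0 = 1 ∨ 1 = 1
n2 = in4 ∧ n1 = 0 ∧ 1 = 0
n3 = in1 ∨ n2 = 1 ∨ 0 = 1
n4 = in2 ∧ in3 = 1 ∧ 1 = 1
n5 = n4 ∧ in5 = 1 ∧ 1 = 1
n6 = n3 ∧ n2 = 1 ∧ 0 = 0
So n5 = 1 and n6 = 0.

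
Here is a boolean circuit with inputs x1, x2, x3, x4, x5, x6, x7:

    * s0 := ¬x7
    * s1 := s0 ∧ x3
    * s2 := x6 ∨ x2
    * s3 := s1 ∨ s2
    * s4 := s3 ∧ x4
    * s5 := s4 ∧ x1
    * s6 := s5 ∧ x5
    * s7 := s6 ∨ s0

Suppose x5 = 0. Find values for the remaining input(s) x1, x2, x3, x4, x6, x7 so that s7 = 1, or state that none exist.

s7 = s6 ∨ s0 must be 1, so at least one of s6, s0 is 1.
Check with x5 = 0 and x1=0, x2=0, x3=0, x4=1, x6=1, x7=0:
s0 = ¬x7 = ¬0 = 1
s1 = s0 ∧ x3 = 1 ∧ 0 = 0
s2 = x6 ∨ x2 = 1 ∨ 0 = 1
s3 = s1 ∨ s2 = 0 ∨ 1 = 1
s4 = s3 ∧ x4 = 1 ∧ 1 = 1
s5 = s4 ∧ x1 = 1 ∧ 0 = 0
s6 = s5 ∧ x5 = 0 ∧ 0 = 0
s7 = s6 ∨ s0 = 0 ∨ 1 = 1
So s7 = 1.

x1=0, x2=0, x3=0, x4=1, x6=1, x7=0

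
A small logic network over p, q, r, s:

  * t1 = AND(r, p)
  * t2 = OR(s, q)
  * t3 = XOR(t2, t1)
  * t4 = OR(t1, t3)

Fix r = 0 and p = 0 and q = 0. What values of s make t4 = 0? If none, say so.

t4 = OR(t1, t3) must be 0, so both t1 = 0 and t3 = 0.
Check with r = 0 and p = 0 and q = 0 and s=0:
t1 = AND(r, p) = AND(0, 0) = 0
t2 = OR(s, q) = OR(0, 0) = 0
t3 = XOR(t2, t1) = XOR(0, 0) = 0
t4 = OR(t1, t3) = OR(0, 0) = 0
So t4 = 0.

s=0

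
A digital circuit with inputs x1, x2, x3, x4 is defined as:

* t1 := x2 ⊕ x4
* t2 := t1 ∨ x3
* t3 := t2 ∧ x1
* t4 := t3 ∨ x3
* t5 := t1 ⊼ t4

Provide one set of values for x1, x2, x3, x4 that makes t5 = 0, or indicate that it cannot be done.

x1=1 x2=1 x3=0 x4=0

t5 = t1 ⊼ t4 must be 0, so both t1 = 1 and t4 = 1.
Check with x1=1 x2=1 x3=0 x4=0:
t1 = x2 ⊕ x4 = 1 ⊕ 0 = 1
t2 = t1 ∨ x3 = 1 ∨ 0 = 1
t3 = t2 ∧ x1 = 1 ∧ 1 = 1
t4 = t3 ∨ x3 = 1 ∨ 0 = 1
t5 = t1 ⊼ t4 = 1 ⊼ 1 = 0
So t5 = 0 as required.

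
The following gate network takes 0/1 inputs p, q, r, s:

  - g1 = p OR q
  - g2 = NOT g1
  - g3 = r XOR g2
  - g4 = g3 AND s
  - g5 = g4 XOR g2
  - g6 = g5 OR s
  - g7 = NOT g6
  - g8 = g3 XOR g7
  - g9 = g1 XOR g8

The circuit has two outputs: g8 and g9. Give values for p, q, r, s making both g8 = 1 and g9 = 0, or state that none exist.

Check with p=1, q=1, r=0, s=0:
g1 = p OR q = 1 OR 1 = 1
g2 = NOT g1 = NOT 1 = 0
g3 = r XOR g2 = 0 XOR 0 = 0
g4 = g3 AND s = 0 AND 0 = 0
g5 = g4 XOR g2 = 0 XOR 0 = 0
g6 = g5 OR s = 0 OR 0 = 0
g7 = NOT g6 = NOT 0 = 1
g8 = g3 XOR g7 = 0 XOR 1 = 1
g9 = g1 XOR g8 = 1 XOR 1 = 0
So g8 = 1 and g9 = 0.

p=1, q=1, r=0, s=0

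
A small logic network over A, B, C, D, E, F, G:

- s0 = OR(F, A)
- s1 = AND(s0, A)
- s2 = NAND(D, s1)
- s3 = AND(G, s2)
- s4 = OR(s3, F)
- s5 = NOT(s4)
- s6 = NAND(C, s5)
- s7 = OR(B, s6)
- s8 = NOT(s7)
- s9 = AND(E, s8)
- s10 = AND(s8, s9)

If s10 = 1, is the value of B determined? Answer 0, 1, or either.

0

s10 = AND(s8, s9) must be 1, so both s8 = 1 and s9 = 1.
Every assignment with s10 = 1 has B = 0; there are 5 such assignment(s).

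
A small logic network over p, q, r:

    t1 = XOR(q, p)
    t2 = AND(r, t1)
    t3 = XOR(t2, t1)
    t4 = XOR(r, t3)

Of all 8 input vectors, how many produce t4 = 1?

6

t4 = XOR(r, t3) must be 1, so r and t3 differ.
Satisfying assignments:
  p=0, q=0, r=1
  p=0, q=1, r=0
  p=0, q=1, r=1
  p=1, q=0, r=0
  p=1, q=0, r=1
  p=1, q=1, r=1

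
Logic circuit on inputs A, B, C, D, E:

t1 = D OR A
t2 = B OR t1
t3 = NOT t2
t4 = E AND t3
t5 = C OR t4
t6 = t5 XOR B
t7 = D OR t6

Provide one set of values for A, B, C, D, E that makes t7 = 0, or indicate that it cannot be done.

Check with A=0 B=1 C=1 D=0 E=0:
t1 = D OR A = 0 OR 0 = 0
t2 = B OR t1 = 1 OR 0 = 1
t3 = NOT t2 = NOT 1 = 0
t4 = E AND t3 = 0 AND 0 = 0
t5 = C OR t4 = 1 OR 0 = 1
t6 = t5 XOR B = 1 XOR 1 = 0
t7 = D OR t6 = 0 OR 0 = 0
So t7 = 0 as required.

A=0 B=1 C=1 D=0 E=0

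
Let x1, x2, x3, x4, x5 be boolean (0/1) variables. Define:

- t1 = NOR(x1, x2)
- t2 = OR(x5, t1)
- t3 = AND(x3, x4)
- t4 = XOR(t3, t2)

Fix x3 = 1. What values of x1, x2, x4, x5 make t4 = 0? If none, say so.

x1=0, x2=1, x4=0, x5=0

t4 = XOR(t3, t2) must be 0, so t3 and t2 are equal.
Check with x3 = 1 and x1=0, x2=1, x4=0, x5=0:
t1 = NOR(x1, x2) = NOR(0, 1) = 0
t2 = OR(x5, t1) = OR(0, 0) = 0
t3 = AND(x3, x4) = AND(1, 0) = 0
t4 = XOR(t3, t2) = XOR(0, 0) = 0
So t4 = 0.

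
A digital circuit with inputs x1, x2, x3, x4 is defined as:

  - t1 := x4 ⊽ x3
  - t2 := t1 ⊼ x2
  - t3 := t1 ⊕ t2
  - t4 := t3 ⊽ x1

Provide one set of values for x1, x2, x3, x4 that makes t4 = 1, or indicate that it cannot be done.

t4 = t3 ⊽ x1 must be 1, so both t3 = 0 and x1 = 0.
Check with x1=0, x2=0, x3=0, x4=0:
t1 = x4 ⊽ x3 = 0 ⊽ 0 = 1
t2 = t1 ⊼ x2 = 1 ⊼ 0 = 1
t3 = t1 ⊕ t2 = 1 ⊕ 1 = 0
t4 = t3 ⊽ x1 = 0 ⊽ 0 = 1
So t4 = 1 as required.

x1=0, x2=0, x3=0, x4=0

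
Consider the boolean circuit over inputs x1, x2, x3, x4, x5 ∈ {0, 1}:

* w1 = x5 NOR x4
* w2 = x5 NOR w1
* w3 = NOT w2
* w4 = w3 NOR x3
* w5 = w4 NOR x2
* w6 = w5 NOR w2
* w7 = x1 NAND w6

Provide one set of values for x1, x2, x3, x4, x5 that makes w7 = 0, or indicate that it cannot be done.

x1=1, x2=1, x3=1, x4=0, x5=0

w7 = x1 NAND w6 must be 0, so both x1 = 1 and w6 = 1.
w6 = w5 NOR w2 must be 1, so both w5 = 0 and w2 = 0.
w5 = w4 NOR x2 must be 0, so at least one of w4, x2 is 1.
Check with x1=1, x2=1, x3=1, x4=0, x5=0:
w1 = x5 NOR x4 = 0 NOR 0 = 1
w2 = x5 NOR w1 = 0 NOR 1 = 0
w3 = NOT w2 = NOT 0 = 1
w4 = w3 NOR x3 = 1 NOR 1 = 0
w5 = w4 NOR x2 = 0 NOR 1 = 0
w6 = w5 NOR w2 = 0 NOR 0 = 1
w7 = x1 NAND w6 = 1 NAND 1 = 0
So w7 = 0 as required.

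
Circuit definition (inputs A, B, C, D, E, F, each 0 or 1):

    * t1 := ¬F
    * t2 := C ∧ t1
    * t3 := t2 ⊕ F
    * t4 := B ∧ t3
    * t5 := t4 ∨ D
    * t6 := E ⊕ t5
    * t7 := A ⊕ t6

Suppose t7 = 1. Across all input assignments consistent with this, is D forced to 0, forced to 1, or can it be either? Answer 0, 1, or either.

either

Both values of D occur among assignments with t7 = 1:
  D=0: A=0, B=0, C=0, D=0, E=1, F=0
  D=1: A=0, B=0, C=0, D=1, E=0, F=0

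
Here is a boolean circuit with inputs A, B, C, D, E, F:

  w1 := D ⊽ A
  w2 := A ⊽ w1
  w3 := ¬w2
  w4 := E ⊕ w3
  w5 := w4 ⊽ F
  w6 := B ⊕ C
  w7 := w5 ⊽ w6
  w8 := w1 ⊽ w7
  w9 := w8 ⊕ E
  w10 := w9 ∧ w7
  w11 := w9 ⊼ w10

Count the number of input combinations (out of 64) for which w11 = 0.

10

w11 = w9 ⊼ w10 must be 0, so both w9 = 1 and w10 = 1.
w9 = w8 ⊕ E must be 1, so w8 and E differ.
w10 = w9 ∧ w7 must be 1, so both w9 = 1 and w7 = 1.
Enumerating the 64 input combinations, 10 give w11 = 0 and 54 give w11 = 1.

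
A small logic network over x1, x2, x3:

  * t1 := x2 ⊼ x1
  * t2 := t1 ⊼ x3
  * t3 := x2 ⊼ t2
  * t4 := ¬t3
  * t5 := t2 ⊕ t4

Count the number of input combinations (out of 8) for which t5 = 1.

2

t5 = t2 ⊕ t4 must be 1, so t2 and t4 differ.
Satisfying assignments:
  x1=0, x2=0, x3=0
  x1=1, x2=0, x3=0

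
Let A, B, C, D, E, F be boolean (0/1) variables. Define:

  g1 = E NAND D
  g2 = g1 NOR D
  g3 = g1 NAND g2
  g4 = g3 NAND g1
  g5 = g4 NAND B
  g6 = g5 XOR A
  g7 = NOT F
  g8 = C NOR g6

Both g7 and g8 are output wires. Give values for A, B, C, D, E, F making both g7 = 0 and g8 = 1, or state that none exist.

A=0 B=1 C=0 D=1 E=1 F=1

Check with A=0 B=1 C=0 D=1 E=1 F=1:
g1 = E NAND D = 1 NAND 1 = 0
g2 = g1 NOR D = 0 NOR 1 = 0
g3 = g1 NAND g2 = 0 NAND 0 = 1
g4 = g3 NAND g1 = 1 NAND 0 = 1
g5 = g4 NAND B = 1 NAND 1 = 0
g6 = g5 XOR A = 0 XOR 0 = 0
g7 = NOT F = NOT 1 = 0
g8 = C NOR g6 = 0 NOR 0 = 1
So g7 = 0 and g8 = 1.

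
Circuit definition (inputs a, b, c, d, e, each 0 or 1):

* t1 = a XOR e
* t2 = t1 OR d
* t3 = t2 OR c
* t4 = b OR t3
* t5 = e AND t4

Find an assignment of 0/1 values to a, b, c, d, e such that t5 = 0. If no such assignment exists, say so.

t5 = e AND t4 must be 0, so at least one of e, t4 is 0.
Check with a=1 b=0 c=0 d=0 e=1:
t1 = a XOR e = 1 XOR 1 = 0
t2 = t1 OR d = 0 OR 0 = 0
t3 = t2 OR c = 0 OR 0 = 0
t4 = b OR t3 = 0 OR 0 = 0
t5 = e AND t4 = 1 AND 0 = 0
So t5 = 0 as required.

a=1 b=0 c=0 d=0 e=1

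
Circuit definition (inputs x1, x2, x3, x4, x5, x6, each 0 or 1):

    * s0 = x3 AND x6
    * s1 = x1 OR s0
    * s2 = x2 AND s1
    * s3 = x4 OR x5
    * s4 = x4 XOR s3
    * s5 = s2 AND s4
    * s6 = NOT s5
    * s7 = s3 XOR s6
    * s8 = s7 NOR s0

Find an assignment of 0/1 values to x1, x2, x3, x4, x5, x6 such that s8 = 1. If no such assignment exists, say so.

Check with x1=1 x2=0 x3=0 x4=1 x5=1 x6=1:
s0 = x3 AND x6 = 0 AND 1 = 0
s1 = x1 OR s0 = 1 OR 0 = 1
s2 = x2 AND s1 = 0 AND 1 = 0
s3 = x4 OR x5 = 1 OR 1 = 1
s4 = x4 XOR s3 = 1 XOR 1 = 0
s5 = s2 AND s4 = 0 AND 0 = 0
s6 = NOT s5 = NOT 0 = 1
s7 = s3 XOR s6 = 1 XOR 1 = 0
s8 = s7 NOR s0 = 0 NOR 0 = 1
So s8 = 1 as required.

x1=1 x2=0 x3=0 x4=1 x5=1 x6=1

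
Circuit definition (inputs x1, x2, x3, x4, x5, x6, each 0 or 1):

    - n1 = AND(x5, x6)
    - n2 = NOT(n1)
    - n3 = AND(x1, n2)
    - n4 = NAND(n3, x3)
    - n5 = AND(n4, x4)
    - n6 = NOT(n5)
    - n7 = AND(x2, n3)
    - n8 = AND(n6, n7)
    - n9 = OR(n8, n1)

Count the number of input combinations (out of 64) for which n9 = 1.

n9 = OR(n8, n1) must be 1, so at least one of n8, n1 is 1.
Enumerating the 64 input combinations, 25 give n9 = 1 and 39 give n9 = 0.

25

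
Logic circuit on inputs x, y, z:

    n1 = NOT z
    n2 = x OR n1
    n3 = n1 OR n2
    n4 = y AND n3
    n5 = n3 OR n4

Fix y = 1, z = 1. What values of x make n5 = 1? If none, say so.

x=1

Check with y = 1, z = 1 and x=1:
n1 = NOT z = NOT 1 = 0
n2 = x OR n1 = 1 OR 0 = 1
n3 = n1 OR n2 = 0 OR 1 = 1
n4 = y AND n3 = 1 AND 1 = 1
n5 = n3 OR n4 = 1 OR 1 = 1
So n5 = 1.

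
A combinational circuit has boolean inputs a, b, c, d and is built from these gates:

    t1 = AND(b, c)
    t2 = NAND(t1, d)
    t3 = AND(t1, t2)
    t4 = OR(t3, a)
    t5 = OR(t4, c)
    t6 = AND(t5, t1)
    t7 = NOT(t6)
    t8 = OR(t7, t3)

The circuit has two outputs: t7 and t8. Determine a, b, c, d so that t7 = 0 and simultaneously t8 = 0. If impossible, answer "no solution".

Check with a=1, b=1, c=1, d=1:
t1 = AND(b, c) = AND(1, 1) = 1
t2 = NAND(t1, d) = NAND(1, 1) = 0
t3 = AND(t1, t2) = AND(1, 0) = 0
t4 = OR(t3, a) = OR(0, 1) = 1
t5 = OR(t4, c) = OR(1, 1) = 1
t6 = AND(t5, t1) = AND(1, 1) = 1
t7 = NOT(t6) = NOT 1 = 0
t8 = OR(t7, t3) = OR(0, 0) = 0
So t7 = 0 and t8 = 0.

a=1, b=1, c=1, d=1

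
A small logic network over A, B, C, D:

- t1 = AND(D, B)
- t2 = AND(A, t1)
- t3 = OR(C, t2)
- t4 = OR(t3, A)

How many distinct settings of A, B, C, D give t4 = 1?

12

t4 = OR(t3, A) must be 1, so at least one of t3, A is 1.
Enumerating the 16 input combinations, 12 give t4 = 1 and 4 give t4 = 0.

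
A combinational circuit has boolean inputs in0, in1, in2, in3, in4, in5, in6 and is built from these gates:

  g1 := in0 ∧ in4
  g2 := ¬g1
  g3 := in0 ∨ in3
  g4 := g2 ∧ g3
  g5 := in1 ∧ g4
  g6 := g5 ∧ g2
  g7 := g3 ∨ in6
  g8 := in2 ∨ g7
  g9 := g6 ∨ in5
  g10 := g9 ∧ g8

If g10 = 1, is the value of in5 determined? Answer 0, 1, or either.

either

Both values of in5 occur among assignments with g10 = 1:
  in5=0: in0=0, in1=1, in2=0, in3=1, in4=0, in5=0, in6=0
  in5=1: in0=0, in1=0, in2=0, in3=0, in4=0, in5=1, in6=1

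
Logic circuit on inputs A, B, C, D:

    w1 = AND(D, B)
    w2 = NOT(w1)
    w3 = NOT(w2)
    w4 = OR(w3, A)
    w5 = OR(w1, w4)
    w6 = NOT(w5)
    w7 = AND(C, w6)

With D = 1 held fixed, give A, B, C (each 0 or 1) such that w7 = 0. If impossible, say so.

w7 = AND(C, w6) must be 0, so at least one of C, w6 is 0.
Check with D = 1 and A=1, B=0, C=0:
w1 = AND(D, B) = AND(1, 0) = 0
w2 = NOT(w1) = NOT 0 = 1
w3 = NOT(w2) = NOT 1 = 0
w4 = OR(w3, A) = OR(0, 1) = 1
w5 = OR(w1, w4) = OR(0, 1) = 1
w6 = NOT(w5) = NOT 1 = 0
w7 = AND(C, w6) = AND(0, 0) = 0
So w7 = 0.

A=1 B=0 C=0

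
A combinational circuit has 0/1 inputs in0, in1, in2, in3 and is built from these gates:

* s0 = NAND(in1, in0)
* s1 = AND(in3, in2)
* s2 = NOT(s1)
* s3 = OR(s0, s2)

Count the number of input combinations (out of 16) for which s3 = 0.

s3 = OR(s0, s2) must be 0, so both s0 = 0 and s2 = 0.
s0 = NAND(in1, in0) must be 0, so both in1 = 1 and in0 = 1.
s2 = NOT(s1) must be 0, so s1 = 1.
Satisfying assignments:
  in0=1, in1=1, in2=1, in3=1

1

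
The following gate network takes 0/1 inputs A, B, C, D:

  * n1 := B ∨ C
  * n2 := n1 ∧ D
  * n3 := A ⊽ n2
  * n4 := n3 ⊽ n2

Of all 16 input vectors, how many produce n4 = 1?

5

n4 = n3 ⊽ n2 must be 1, so both n3 = 0 and n2 = 0.
n3 = A ⊽ n2 must be 0, so at least one of A, n2 is 1.
n2 = n1 ∧ D must be 0, so at least one of n1, D is 0.
Satisfying assignments:
  A=1, B=0, C=0, D=0
  A=1, B=0, C=0, D=1
  A=1, B=0, C=1, D=0
  A=1, B=1, C=0, D=0
  A=1, B=1, C=1, D=0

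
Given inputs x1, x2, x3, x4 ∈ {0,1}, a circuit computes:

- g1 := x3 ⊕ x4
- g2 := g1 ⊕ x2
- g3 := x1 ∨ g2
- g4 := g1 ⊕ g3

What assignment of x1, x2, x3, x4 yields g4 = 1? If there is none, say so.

g4 = g1 ⊕ g3 must be 1, so g1 and g3 differ.
Check with x1=0, x2=1, x3=0, x4=0:
g1 = x3 ⊕ x4 = 0 ⊕ 0 = 0
g2 = g1 ⊕ x2 = 0 ⊕ 1 = 1
g3 = x1 ∨ g2 = 0 ∨ 1 = 1
g4 = g1 ⊕ g3 = 0 ⊕ 1 = 1
So g4 = 1 as required.

x1=0, x2=1, x3=0, x4=0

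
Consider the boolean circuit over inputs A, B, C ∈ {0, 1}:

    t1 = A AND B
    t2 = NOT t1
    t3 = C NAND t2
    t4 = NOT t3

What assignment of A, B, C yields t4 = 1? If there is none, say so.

t4 = NOT t3 must be 1, so t3 = 0.
t3 = C NAND t2 must be 0, so both C = 1 and t2 = 1.
Check with A=1, B=0, C=1:
t1 = A AND B = 1 AND 0 = 0
t2 = NOT t1 = NOT 0 = 1
t3 = C NAND t2 = 1 NAND 1 = 0
t4 = NOT t3 = NOT 0 = 1
So t4 = 1 as required.

A=1, B=0, C=1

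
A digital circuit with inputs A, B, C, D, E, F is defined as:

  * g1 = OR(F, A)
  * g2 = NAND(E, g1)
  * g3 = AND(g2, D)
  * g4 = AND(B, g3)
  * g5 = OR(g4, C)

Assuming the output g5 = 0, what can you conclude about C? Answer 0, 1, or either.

0

g5 = OR(g4, C) must be 0, so both g4 = 0 and C = 0.
g4 = AND(B, g3) must be 0, so at least one of B, g3 is 0.
Every assignment with g5 = 0 has C = 0; there are 27 such assignment(s).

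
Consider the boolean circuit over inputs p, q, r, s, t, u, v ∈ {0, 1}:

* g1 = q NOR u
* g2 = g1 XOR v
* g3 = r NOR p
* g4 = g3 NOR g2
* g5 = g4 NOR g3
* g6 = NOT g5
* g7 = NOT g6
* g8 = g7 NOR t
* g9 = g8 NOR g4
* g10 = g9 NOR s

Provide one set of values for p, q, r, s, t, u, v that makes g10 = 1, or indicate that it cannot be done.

p=1 q=0 r=0 s=0 t=0 u=1 v=0

Check with p=1 q=0 r=0 s=0 t=0 u=1 v=0:
g1 = q NOR u = 0 NOR 1 = 0
g2 = g1 XOR v = 0 XOR 0 = 0
g3 = r NOR p = 0 NOR 1 = 0
g4 = g3 NOR g2 = 0 NOR 0 = 1
g5 = g4 NOR g3 = 1 NOR 0 = 0
g6 = NOT g5 = NOT 0 = 1
g7 = NOT g6 = NOT 1 = 0
g8 = g7 NOR t = 0 NOR 0 = 1
g9 = g8 NOR g4 = 1 NOR 1 = 0
g10 = g9 NOR s = 0 NOR 0 = 1
So g10 = 1 as required.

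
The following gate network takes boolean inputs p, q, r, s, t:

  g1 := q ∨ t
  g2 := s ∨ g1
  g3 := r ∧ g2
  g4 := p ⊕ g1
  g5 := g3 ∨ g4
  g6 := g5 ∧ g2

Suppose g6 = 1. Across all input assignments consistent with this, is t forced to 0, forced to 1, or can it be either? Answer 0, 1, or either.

Both values of t occur among assignments with g6 = 1:
  t=0: p=0, q=0, r=1, s=1, t=0
  t=1: p=0, q=0, r=0, s=0, t=1

either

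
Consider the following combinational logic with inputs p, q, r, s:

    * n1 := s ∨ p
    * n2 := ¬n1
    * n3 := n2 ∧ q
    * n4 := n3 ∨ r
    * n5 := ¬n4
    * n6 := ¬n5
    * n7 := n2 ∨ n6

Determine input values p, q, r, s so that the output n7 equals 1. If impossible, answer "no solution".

Check with p=0 q=0 r=1 s=0:
n1 = s ∨ p = 0 ∨ 0 = 0
n2 = ¬n1 = ¬0 = 1
n3 = n2 ∧ q = 1 ∧ 0 = 0
n4 = n3 ∨ r = 0 ∨ 1 = 1
n5 = ¬n4 = ¬1 = 0
n6 = ¬n5 = ¬0 = 1
n7 = n2 ∨ n6 = 1 ∨ 1 = 1
So n7 = 1 as required.

p=0 q=0 r=1 s=0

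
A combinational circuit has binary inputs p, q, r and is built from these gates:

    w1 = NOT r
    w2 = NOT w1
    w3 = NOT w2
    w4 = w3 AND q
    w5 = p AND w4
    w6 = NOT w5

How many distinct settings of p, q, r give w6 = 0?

1

w6 = NOT w5 must be 0, so w5 = 1.
Enumerating the 8 input combinations, 1 give w6 = 0 and 7 give w6 = 1.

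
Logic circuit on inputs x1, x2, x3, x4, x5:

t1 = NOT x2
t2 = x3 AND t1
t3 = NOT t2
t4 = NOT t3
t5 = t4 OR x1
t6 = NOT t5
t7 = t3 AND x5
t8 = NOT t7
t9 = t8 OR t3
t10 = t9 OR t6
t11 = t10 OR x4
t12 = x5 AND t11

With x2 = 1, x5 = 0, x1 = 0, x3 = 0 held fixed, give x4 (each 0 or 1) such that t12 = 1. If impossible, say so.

no solution exists

With x2 = 1, x5 = 0, x1 = 0, x3 = 0 fixed, none of the 2 settings of x4 give t12 = 1.
For example, with x4=1:
t1 = NOT x2 = NOT 1 = 0
t2 = x3 AND t1 = 0 AND 0 = 0
t3 = NOT t2 = NOT 0 = 1
t4 = NOT t3 = NOT 1 = 0
t5 = t4 OR x1 = 0 OR 0 = 0
t6 = NOT t5 = NOT 0 = 1
t7 = t3 AND x5 = 1 AND 0 = 0
t8 = NOT t7 = NOT 0 = 1
t9 = t8 OR t3 = 1 OR 1 = 1
t10 = t9 OR t6 = 1 OR 1 = 1
t11 = t10 OR x4 = 1 OR 1 = 1
t12 = x5 AND t11 = 0 AND 1 = 0
giving t12 = 0 ≠ 1.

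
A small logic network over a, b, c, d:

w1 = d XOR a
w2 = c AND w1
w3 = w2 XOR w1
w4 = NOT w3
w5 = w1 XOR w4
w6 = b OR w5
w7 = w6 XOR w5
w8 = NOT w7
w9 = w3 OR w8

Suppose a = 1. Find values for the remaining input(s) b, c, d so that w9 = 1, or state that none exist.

b=1, c=0, d=0

w9 = w3 OR w8 must be 1, so at least one of w3, w8 is 1.
Check with a = 1 and b=1, c=0, d=0:
w1 = d XOR a = 0 XOR 1 = 1
w2 = c AND w1 = 0 AND 1 = 0
w3 = w2 XOR w1 = 0 XOR 1 = 1
w4 = NOT w3 = NOT 1 = 0
w5 = w1 XOR w4 = 1 XOR 0 = 1
w6 = b OR w5 = 1 OR 1 = 1
w7 = w6 XOR w5 = 1 XOR 1 = 0
w8 = NOT w7 = NOT 0 = 1
w9 = w3 OR w8 = 1 OR 1 = 1
So w9 = 1.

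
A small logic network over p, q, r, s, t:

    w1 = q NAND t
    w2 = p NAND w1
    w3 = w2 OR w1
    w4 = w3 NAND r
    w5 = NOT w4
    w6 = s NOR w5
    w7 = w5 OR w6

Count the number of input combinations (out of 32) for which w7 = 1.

24

w7 = w5 OR w6 must be 1, so at least one of w5, w6 is 1.
Enumerating the 32 input combinations, 24 give w7 = 1 and 8 give w7 = 0.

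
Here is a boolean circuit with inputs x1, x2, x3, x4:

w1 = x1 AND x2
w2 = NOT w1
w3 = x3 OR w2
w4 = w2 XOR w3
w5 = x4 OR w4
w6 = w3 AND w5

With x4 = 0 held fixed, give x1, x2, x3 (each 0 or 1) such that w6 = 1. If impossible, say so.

x1=1, x2=1, x3=1

w6 = w3 AND w5 must be 1, so both w3 = 1 and w5 = 1.
Check with x4 = 0 and x1=1, x2=1, x3=1:
w1 = x1 AND x2 = 1 AND 1 = 1
w2 = NOT w1 = NOT 1 = 0
w3 = x3 OR w2 = 1 OR 0 = 1
w4 = w2 XOR w3 = 0 XOR 1 = 1
w5 = x4 OR w4 = 0 OR 1 = 1
w6 = w3 AND w5 = 1 AND 1 = 1
So w6 = 1.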